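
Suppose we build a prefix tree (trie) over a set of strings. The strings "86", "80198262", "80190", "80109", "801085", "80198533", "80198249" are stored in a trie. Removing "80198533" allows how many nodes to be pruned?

After clearing the end-marker at "80198533", prune upward until reaching a node still needed by another word.
The suffix "533" (3 nodes) is used only by "80198533"; the node for "80198" still has the child "2", so pruning stops there.
Nodes removed: 3

3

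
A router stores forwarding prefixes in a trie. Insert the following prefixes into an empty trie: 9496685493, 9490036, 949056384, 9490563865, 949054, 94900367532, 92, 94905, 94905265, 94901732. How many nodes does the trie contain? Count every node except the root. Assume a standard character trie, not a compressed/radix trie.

34

Insert word by word; a character creates a node only if that edge doesn't already exist:
  "9496685493" → 10 new (9, 4, 9, 6, 6, 8, 5, 4, 9, 3)
  "9490036" → prefix "949" already present; 4 new (0, 0, 3, 6)
  "949056384" → prefix "9490" already present; 5 new (5, 6, 3, 8, 4)
  "9490563865" → prefix "94905638" already present; 2 new (6, 5)
  "949054" → prefix "94905" already present; 1 new (4)
  "94900367532" → prefix "9490036" already present; 4 new (7, 5, 3, 2)
  "92" → prefix "9" already present; 1 new (2)
  "94905" → prefix "94905" already present; 0 new (none)
  "94905265" → prefix "94905" already present; 3 new (2, 6, 5)
  "94901732" → prefix "9490" already present; 4 new (1, 7, 3, 2)
Total nodes = 10 + 4 + 5 + 2 + 1 + 4 + 1 + 0 + 3 + 4 = 34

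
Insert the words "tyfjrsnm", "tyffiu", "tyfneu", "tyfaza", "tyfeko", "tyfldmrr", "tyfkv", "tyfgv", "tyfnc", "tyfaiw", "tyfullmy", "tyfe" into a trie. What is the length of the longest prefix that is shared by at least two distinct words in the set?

4

Look for the deepest trie node that still has at least two words in its subtree.
"tyfaiw" and "tyfaza" agree on "tyfa" (4 characters) before diverging; nothing deeper is shared.
Longest shared-prefix length: 4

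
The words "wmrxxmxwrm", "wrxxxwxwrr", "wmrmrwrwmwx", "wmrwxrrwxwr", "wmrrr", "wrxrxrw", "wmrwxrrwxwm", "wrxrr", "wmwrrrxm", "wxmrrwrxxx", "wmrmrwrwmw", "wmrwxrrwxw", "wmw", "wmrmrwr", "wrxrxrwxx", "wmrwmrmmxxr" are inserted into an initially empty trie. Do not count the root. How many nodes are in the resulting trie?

67

Count nodes per top-level branch (shared prefixes stored once):
  'w'-branch (wmrmrwr, wmrmrwrwmw, wmrmrwrwmwx, wmrrr, wmrwmrmmxxr, wmrwxrrwxw, wmrwxrrwxwm, wmrwxrrwxwr, wmrxxmxwrm, wmw, wmwrrrxm, wrxrr, wrxrxrw, wrxrxrwxx, wrxxxwxwrr, wxmrrwrxxx): 67 nodes
Sum: 67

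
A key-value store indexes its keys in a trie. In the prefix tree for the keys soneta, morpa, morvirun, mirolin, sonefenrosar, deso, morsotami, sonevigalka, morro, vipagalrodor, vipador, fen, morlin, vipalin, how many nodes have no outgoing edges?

A leaf is a node with no children — equivalently, the end of a word that is not a proper prefix of any other stored word.
Those words: "deso", "fen", "mirolin", "morlin", "morpa", "morro", "morsotami", "morvirun", "sonefenrosar", "soneta", "sonevigalka", "vipador", "vipagalrodor", "vipalin"
Leaf count: 14

14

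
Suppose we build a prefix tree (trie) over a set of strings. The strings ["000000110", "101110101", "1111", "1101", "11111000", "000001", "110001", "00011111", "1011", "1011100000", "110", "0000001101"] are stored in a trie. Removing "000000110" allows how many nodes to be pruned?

0

After clearing the end-marker at "000000110", prune upward until reaching a node still needed by another word.
Every node on "000000110" is still needed (e.g. by "0000001101"), so nothing is freed.
Nodes removed: 0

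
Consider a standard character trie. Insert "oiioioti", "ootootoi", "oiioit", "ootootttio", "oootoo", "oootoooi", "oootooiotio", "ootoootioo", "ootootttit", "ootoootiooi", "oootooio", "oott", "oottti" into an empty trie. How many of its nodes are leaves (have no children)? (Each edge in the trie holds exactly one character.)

9

Leaves are exactly the stored words that no other stored word extends.
Those words: "oiioioti", "oiioit", "oootooiotio", "oootoooi", "ootoootiooi", "ootootoi", "ootootttio", "ootootttit", "oottti"
Leaf count: 9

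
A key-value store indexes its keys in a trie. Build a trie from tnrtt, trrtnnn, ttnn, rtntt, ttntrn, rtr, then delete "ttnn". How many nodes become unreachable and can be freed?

1

Walk "ttnn" from the leaf back toward the root, removing each node that no remaining word uses.
The suffix "n" (1 node) is used only by "ttnn"; the node for "ttn" still has the child "t", so pruning stops there.
Nodes removed: 1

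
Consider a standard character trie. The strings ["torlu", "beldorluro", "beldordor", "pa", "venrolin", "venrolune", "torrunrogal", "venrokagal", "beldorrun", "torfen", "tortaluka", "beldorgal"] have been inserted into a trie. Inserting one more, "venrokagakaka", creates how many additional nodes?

"venrokaga" is already a path in the trie; the remaining "kaka" must be added.
Each of the 4 remaining characters creates one node.

4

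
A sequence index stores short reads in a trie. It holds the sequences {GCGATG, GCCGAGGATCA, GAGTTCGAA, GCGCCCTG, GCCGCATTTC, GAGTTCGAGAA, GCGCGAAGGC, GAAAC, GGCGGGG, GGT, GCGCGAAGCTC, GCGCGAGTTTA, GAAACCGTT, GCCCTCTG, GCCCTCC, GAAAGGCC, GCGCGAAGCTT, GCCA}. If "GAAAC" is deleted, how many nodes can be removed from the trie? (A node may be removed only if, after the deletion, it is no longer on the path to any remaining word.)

Walk "GAAAC" from the leaf back toward the root, removing each node that no remaining word uses.
Every node on "GAAAC" is still needed (e.g. by "GAAACCGTT"), so nothing is freed.
Nodes removed: 0

0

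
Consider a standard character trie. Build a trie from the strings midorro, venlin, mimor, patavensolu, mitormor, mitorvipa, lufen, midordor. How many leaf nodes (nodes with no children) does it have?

8

Leaves are exactly the stored words that no other stored word extends.
Those words: "lufen", "midordor", "midorro", "mimor", "mitormor", "mitorvipa", "patavensolu", "venlin"
Leaf count: 8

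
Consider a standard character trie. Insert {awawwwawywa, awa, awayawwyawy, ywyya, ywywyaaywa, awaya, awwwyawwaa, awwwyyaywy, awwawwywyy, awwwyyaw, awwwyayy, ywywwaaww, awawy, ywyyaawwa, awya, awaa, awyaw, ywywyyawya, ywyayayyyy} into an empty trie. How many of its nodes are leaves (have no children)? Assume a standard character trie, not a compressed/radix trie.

15

A leaf is a node with no children — equivalently, the end of a word that is not a proper prefix of any other stored word.
Those words: "awaa", "awawwwawywa", "awawy", "awayawwyawy", "awwawwywyy", "awwwyawwaa", "awwwyayy", "awwwyyaw", "awwwyyaywy", "awyaw", "ywyayayyyy", "ywywwaaww", "ywywyaaywa", "ywywyyawya", "ywyyaawwa"
Leaf count: 15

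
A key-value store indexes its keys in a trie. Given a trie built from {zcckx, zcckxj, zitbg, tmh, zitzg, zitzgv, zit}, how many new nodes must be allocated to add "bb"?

2

No existing word starts with "b", so every character of "bb" needs a new node.
2 − 0 = 2 new nodes.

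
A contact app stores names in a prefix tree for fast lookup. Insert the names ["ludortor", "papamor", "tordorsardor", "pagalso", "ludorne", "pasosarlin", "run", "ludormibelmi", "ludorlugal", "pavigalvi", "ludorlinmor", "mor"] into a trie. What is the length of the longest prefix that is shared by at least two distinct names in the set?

6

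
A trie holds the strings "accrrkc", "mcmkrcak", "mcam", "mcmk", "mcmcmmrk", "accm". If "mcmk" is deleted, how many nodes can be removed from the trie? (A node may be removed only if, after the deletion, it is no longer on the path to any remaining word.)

0

After clearing the end-marker at "mcmk", prune upward until reaching a node still needed by another word.
Every node on "mcmk" is still needed (e.g. by "mcmkrcak"), so nothing is freed.
Nodes removed: 0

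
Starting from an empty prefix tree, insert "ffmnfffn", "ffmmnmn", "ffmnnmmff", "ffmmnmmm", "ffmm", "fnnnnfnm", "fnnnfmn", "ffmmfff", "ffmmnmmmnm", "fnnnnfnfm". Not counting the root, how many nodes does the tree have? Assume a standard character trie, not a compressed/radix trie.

Count nodes per top-level branch (shared prefixes stored once):
  'f'-branch (ffmm, ffmmfff, ffmmnmmm, ffmmnmmmnm, ffmmnmn, ffmnfffn, ffmnnmmff, fnnnfmn, fnnnnfnfm, fnnnnfnm): 36 nodes
Sum: 36

36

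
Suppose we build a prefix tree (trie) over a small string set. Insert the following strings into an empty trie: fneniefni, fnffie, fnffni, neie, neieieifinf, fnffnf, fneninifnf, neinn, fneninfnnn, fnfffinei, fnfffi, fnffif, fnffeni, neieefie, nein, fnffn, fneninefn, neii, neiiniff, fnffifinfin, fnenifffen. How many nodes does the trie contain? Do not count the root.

69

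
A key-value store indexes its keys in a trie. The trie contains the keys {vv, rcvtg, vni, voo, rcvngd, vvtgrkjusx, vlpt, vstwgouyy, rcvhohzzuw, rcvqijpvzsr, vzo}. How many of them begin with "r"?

Traverse to the node for "r", then collect every word in that subtree.
Words under "r": rcvhohzzuw, rcvngd, rcvqijpvzsr, rcvtg
Count: 4

4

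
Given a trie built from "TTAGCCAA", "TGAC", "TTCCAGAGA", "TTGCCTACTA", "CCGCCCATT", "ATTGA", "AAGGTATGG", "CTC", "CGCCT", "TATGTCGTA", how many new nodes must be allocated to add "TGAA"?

1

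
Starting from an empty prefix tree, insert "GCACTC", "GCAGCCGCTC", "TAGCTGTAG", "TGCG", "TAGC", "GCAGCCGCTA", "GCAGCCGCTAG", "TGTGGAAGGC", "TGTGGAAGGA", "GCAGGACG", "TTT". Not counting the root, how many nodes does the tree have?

Insert word by word; a character creates a node only if that edge doesn't already exist:
  "GCACTC" → 6 new (G, C, A, C, T, C)
  "GCAGCCGCTC" → prefix "GCA" already present; 7 new (G, C, C, G, C, T, C)
  "TAGCTGTAG" → 9 new (T, A, G, C, T, G, T, A, G)
  "TGCG" → prefix "T" already present; 3 new (G, C, G)
  "TAGC" → prefix "TAGC" already present; 0 new (none)
  "GCAGCCGCTA" → prefix "GCAGCCGCT" already present; 1 new (A)
  "GCAGCCGCTAG" → prefix "GCAGCCGCTA" already present; 1 new (G)
  "TGTGGAAGGC" → prefix "TG" already present; 8 new (T, G, G, A, A, G, G, C)
  "TGTGGAAGGA" → prefix "TGTGGAAGG" already present; 1 new (A)
  "GCAGGACG" → prefix "GCAG" already present; 4 new (G, A, C, G)
  "TTT" → prefix "T" already present; 2 new (T, T)
Total nodes = 6 + 7 + 9 + 3 + 0 + 1 + 1 + 8 + 1 + 4 + 2 = 42

42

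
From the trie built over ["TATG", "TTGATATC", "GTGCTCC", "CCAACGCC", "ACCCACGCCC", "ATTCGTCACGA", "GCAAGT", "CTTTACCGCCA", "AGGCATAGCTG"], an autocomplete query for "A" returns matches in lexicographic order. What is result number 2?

AGGCATAGCTG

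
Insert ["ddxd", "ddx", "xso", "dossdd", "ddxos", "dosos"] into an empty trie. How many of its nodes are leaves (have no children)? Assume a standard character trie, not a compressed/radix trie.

5

Leaves are exactly the stored words that no other stored word extends.
Those words: "ddxd", "ddxos", "dosos", "dossdd", "xso"
Leaf count: 5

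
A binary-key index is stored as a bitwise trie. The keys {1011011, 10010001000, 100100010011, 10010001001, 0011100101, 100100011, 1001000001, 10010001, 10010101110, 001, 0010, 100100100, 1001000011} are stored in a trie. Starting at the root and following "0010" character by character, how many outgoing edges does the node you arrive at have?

Follow the path "0010" to its node, then look at its outgoing edges.
No stored string extends past "0010".
That node has 0 child edges.

0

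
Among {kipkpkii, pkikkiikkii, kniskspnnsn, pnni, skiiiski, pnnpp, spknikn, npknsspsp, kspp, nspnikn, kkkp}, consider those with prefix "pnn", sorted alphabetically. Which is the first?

Words with prefix "pnn", in lexicographic order: "pnni", "pnnpp"
Position 1: pnni

pnni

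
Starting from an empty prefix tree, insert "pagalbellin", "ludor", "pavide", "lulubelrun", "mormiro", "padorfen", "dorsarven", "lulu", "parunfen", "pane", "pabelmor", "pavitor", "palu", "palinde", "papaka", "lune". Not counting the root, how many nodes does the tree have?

Trace insertions, counting only characters that open a new branch:
  "pagalbellin" → 11 new (p, a, g, a, l, b, e, l, l, i, n)
  "ludor" → 5 new (l, u, d, o, r)
  "pavide" → prefix "pa" already present; 4 new (v, i, d, e)
  "lulubelrun" → prefix "lu" already present; 8 new (l, u, b, e, l, r, u, n)
  "mormiro" → 7 new (m, o, r, m, i, r, o)
  "padorfen" → prefix "pa" already present; 6 new (d, o, r, f, e, n)
  "dorsarven" → 9 new (d, o, r, s, a, r, v, e, n)
  "lulu" → prefix "lulu" already present; 0 new (none)
  "parunfen" → prefix "pa" already present; 6 new (r, u, n, f, e, n)
  "pane" → prefix "pa" already present; 2 new (n, e)
  "pabelmor" → prefix "pa" already present; 6 new (b, e, l, m, o, r)
  "pavitor" → prefix "pavi" already present; 3 new (t, o, r)
  "palu" → prefix "pa" already present; 2 new (l, u)
  "palinde" → prefix "pal" already present; 4 new (i, n, d, e)
  "papaka" → prefix "pa" already present; 4 new (p, a, k, a)
  "lune" → prefix "lu" already present; 2 new (n, e)
Total nodes = 11 + 5 + 4 + 8 + 7 + 6 + 9 + 0 + 6 + 2 + 6 + 3 + 2 + 4 + 4 + 2 = 79

79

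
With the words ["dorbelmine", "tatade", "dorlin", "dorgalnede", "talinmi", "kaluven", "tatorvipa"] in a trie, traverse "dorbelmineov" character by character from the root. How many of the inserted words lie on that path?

1

Walk "dorbelmineov" from the root; an end-of-word marker is hit whenever a stored word is a prefix of "dorbelmineov".
Prefixes of the query that are stored words: "dorbelmine"
Count: 1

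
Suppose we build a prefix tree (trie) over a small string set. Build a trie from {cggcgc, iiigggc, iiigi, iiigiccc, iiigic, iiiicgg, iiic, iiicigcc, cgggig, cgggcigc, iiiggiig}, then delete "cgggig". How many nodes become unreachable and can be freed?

2

A node on "cgggig"'s path can go only if nothing else ends at it or branches off below it.
The suffix "ig" (2 nodes) is used only by "cgggig"; the node for "cggg" still has the child "c", so pruning stops there.
Nodes removed: 2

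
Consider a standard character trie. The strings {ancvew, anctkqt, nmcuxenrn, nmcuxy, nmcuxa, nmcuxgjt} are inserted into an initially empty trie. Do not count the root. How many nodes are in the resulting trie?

24

Insert word by word; a character creates a node only if that edge doesn't already exist:
  "ancvew" → 6 new (a, n, c, v, e, w)
  "anctkqt" → prefix "anc" already present; 4 new (t, k, q, t)
  "nmcuxenrn" → 9 new (n, m, c, u, x, e, n, r, n)
  "nmcuxy" → prefix "nmcux" already present; 1 new (y)
  "nmcuxa" → prefix "nmcux" already present; 1 new (a)
  "nmcuxgjt" → prefix "nmcux" already present; 3 new (g, j, t)
Total nodes = 6 + 4 + 9 + 1 + 1 + 3 = 24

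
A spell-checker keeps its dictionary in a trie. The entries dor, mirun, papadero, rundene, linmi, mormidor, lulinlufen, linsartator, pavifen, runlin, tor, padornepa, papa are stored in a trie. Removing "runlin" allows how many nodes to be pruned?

Walk "runlin" from the leaf back toward the root, removing each node that no remaining word uses.
The suffix "lin" (3 nodes) is used only by "runlin"; the node for "run" still has the child "d", so pruning stops there.
Nodes removed: 3

3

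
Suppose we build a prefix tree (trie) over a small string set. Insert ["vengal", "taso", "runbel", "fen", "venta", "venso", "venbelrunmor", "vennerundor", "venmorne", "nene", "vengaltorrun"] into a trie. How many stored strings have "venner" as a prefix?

1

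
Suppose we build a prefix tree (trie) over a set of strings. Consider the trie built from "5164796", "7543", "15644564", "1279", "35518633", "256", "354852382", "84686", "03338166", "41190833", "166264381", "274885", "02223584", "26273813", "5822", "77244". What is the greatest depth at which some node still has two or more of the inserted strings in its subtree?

Equivalently: take the maximum, over all pairs, of their longest common prefix length.
"354852382" and "35518633" agree on "35" (2 characters) before diverging; nothing deeper is shared.
Longest shared-prefix length: 2

2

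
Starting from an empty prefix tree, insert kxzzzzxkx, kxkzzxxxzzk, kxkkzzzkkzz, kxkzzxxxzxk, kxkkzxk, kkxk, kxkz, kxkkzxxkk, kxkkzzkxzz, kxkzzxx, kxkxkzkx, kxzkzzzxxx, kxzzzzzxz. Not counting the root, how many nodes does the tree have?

Insert word by word; a character creates a node only if that edge doesn't already exist:
  "kxzzzzxkx" → 9 new (k, x, z, z, z, z, x, k, x)
  "kxkzzxxxzzk" → prefix "kx" already present; 9 new (k, z, z, x, x, x, z, z, k)
  "kxkkzzzkkzz" → prefix "kxk" already present; 8 new (k, z, z, z, k, k, z, z)
  "kxkzzxxxzxk" → prefix "kxkzzxxxz" already present; 2 new (x, k)
  "kxkkzxk" → prefix "kxkkz" already present; 2 new (x, k)
  "kkxk" → prefix "k" already present; 3 new (k, x, k)
  "kxkz" → prefix "kxkz" already present; 0 new (none)
  "kxkkzxxkk" → prefix "kxkkzx" already present; 3 new (x, k, k)
  "kxkkzzkxzz" → prefix "kxkkzz" already present; 4 new (k, x, z, z)
  "kxkzzxx" → prefix "kxkzzxx" already present; 0 new (none)
  "kxkxkzkx" → prefix "kxk" already present; 5 new (x, k, z, k, x)
  "kxzkzzzxxx" → prefix "kxz" already present; 7 new (k, z, z, z, x, x, x)
  "kxzzzzzxz" → prefix "kxzzzz" already present; 3 new (z, x, z)
Total nodes = 9 + 9 + 8 + 2 + 2 + 3 + 0 + 3 + 4 + 0 + 5 + 7 + 3 = 55

55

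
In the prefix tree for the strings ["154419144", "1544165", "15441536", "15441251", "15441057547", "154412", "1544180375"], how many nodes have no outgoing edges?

Leaves are exactly the stored words that no other stored word extends.
Those words: "15441057547", "15441251", "15441536", "1544165", "1544180375", "154419144"
Leaf count: 6

6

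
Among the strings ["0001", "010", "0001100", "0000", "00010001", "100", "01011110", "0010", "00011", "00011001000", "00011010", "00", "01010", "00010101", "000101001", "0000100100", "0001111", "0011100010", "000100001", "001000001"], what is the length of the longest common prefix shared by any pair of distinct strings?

7

Equivalently: take the maximum, over all pairs, of their longest common prefix length.
"000100001" and "00010001" agree on "0001000" (7 characters) before diverging; nothing deeper is shared.
Longest shared-prefix length: 7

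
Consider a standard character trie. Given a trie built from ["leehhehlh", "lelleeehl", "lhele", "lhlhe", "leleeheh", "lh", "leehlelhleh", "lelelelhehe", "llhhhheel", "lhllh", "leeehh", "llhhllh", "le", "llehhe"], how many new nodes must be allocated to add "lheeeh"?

3

The longest prefix of "lheeeh" already in the trie is "lhe" (length 3).
New nodes needed: |"lheeeh"| − 3 = 6 − 3 = 3.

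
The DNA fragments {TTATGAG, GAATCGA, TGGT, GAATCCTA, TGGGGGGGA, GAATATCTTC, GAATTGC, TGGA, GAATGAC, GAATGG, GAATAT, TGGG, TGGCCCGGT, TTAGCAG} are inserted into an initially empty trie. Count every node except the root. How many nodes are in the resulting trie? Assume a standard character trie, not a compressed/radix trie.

50

Trace insertions, counting only characters that open a new branch:
  "TTATGAG" → 7 new (T, T, A, T, G, A, G)
  "GAATCGA" → 7 new (G, A, A, T, C, G, A)
  "TGGT" → prefix "T" already present; 3 new (G, G, T)
  "GAATCCTA" → prefix "GAATC" already present; 3 new (C, T, A)
  "TGGGGGGGA" → prefix "TGG" already present; 6 new (G, G, G, G, G, A)
  "GAATATCTTC" → prefix "GAAT" already present; 6 new (A, T, C, T, T, C)
  "GAATTGC" → prefix "GAAT" already present; 3 new (T, G, C)
  "TGGA" → prefix "TGG" already present; 1 new (A)
  "GAATGAC" → prefix "GAAT" already present; 3 new (G, A, C)
  "GAATGG" → prefix "GAATG" already present; 1 new (G)
  "GAATAT" → prefix "GAATAT" already present; 0 new (none)
  "TGGG" → prefix "TGGG" already present; 0 new (none)
  "TGGCCCGGT" → prefix "TGG" already present; 6 new (C, C, C, G, G, T)
  "TTAGCAG" → prefix "TTA" already present; 4 new (G, C, A, G)
Total nodes = 7 + 7 + 3 + 3 + 6 + 6 + 3 + 1 + 3 + 1 + 0 + 0 + 6 + 4 = 50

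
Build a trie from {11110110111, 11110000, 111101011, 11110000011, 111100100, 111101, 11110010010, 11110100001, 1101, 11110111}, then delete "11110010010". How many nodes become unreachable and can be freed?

Walk "11110010010" from the leaf back toward the root, removing each node that no remaining word uses.
The suffix "10" (2 nodes) is used only by "11110010010"; "111100100" is itself a stored word, so pruning stops there.
Nodes removed: 2

2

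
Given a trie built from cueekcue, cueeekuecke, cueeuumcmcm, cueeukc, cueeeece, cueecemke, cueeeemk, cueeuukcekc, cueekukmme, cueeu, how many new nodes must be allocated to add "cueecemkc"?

"cueecemk" is already a path in the trie; the remaining "c" must be added.
New nodes needed: |"cueecemkc"| − 8 = 9 − 8 = 1.

1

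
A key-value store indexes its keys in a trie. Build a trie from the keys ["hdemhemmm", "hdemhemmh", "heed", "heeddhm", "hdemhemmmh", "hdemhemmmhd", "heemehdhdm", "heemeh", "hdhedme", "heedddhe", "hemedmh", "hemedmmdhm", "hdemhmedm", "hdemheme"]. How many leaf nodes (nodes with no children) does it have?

A leaf is a node with no children — equivalently, the end of a word that is not a proper prefix of any other stored word.
Those words: "hdemheme", "hdemhemmh", "hdemhemmmhd", "hdemhmedm", "hdhedme", "heedddhe", "heeddhm", "heemehdhdm", "hemedmh", "hemedmmdhm"
Leaf count: 10

10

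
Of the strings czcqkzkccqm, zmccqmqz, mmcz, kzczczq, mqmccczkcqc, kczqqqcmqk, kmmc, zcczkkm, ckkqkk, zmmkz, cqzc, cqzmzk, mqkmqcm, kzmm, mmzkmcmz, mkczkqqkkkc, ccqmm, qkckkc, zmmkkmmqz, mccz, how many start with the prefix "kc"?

1

Filter for entries beginning with "kc":
Words under "kc": kczqqqcmqk
Count: 1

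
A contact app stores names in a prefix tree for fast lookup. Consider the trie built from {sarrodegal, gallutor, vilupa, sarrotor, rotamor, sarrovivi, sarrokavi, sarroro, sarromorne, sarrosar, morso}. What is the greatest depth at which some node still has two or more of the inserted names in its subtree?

5

Look for the deepest trie node that still has at least two words in its subtree.
"sarrodegal" and "sarrokavi" agree on "sarro" (5 characters) before diverging; nothing deeper is shared.
Longest shared-prefix length: 5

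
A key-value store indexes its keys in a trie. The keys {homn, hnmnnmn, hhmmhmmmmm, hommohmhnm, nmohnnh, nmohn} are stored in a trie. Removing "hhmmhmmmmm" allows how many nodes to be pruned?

9

After clearing the end-marker at "hhmmhmmmmm", prune upward until reaching a node still needed by another word.
The suffix "hmmhmmmmm" (9 nodes) is used only by "hhmmhmmmmm"; the node for "h" still has the child "o", so pruning stops there.
Nodes removed: 9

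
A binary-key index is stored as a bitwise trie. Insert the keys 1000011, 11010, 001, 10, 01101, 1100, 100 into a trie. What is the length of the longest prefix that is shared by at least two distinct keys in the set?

3

Equivalently: take the maximum, over all pairs, of their longest common prefix length.
"100" and "1000011" agree on "100" (3 characters) before diverging; nothing deeper is shared.
Longest shared-prefix length: 3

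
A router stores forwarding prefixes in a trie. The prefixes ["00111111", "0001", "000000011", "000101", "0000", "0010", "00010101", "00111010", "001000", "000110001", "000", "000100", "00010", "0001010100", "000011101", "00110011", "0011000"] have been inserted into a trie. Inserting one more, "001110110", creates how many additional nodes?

2

The longest prefix of "001110110" already in the trie is "0011101" (length 7).
New nodes needed: |"001110110"| − 7 = 9 − 7 = 2.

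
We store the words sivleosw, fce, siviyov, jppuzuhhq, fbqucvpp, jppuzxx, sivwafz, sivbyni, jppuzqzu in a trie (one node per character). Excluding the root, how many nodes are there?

44

For each word, the new-node count is its length minus the longest prefix already in the trie:
  "sivleosw" → 8 new (s, i, v, l, e, o, s, w)
  "fce" → 3 new (f, c, e)
  "siviyov" → prefix "siv" already present; 4 new (i, y, o, v)
  "jppuzuhhq" → 9 new (j, p, p, u, z, u, h, h, q)
  "fbqucvpp" → prefix "f" already present; 7 new (b, q, u, c, v, p, p)
  "jppuzxx" → prefix "jppuz" already present; 2 new (x, x)
  "sivwafz" → prefix "siv" already present; 4 new (w, a, f, z)
  "sivbyni" → prefix "siv" already present; 4 new (b, y, n, i)
  "jppuzqzu" → prefix "jppuz" already present; 3 new (q, z, u)
Total nodes = 8 + 3 + 4 + 9 + 7 + 2 + 4 + 4 + 3 = 44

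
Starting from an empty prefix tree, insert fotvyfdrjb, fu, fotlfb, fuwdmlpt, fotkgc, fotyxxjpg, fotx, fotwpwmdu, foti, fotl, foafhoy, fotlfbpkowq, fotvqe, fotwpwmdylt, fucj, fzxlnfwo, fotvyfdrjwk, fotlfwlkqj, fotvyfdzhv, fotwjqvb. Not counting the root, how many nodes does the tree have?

For each word, the new-node count is its length minus the longest prefix already in the trie:
  "fotvyfdrjb" → 10 new (f, o, t, v, y, f, d, r, j, b)
  "fu" → prefix "f" already present; 1 new (u)
  "fotlfb" → prefix "fot" already present; 3 new (l, f, b)
  "fuwdmlpt" → prefix "fu" already present; 6 new (w, d, m, l, p, t)
  "fotkgc" → prefix "fot" already present; 3 new (k, g, c)
  "fotyxxjpg" → prefix "fot" already present; 6 new (y, x, x, j, p, g)
  "fotx" → prefix "fot" already present; 1 new (x)
  "fotwpwmdu" → prefix "fot" already present; 6 new (w, p, w, m, d, u)
  "foti" → prefix "fot" already present; 1 new (i)
  "fotl" → prefix "fotl" already present; 0 new (none)
  "foafhoy" → prefix "fo" already present; 5 new (a, f, h, o, y)
  "fotlfbpkowq" → prefix "fotlfb" already present; 5 new (p, k, o, w, q)
  "fotvqe" → prefix "fotv" already present; 2 new (q, e)
  "fotwpwmdylt" → prefix "fotwpwmd" already present; 3 new (y, l, t)
  "fucj" → prefix "fu" already present; 2 new (c, j)
  "fzxlnfwo" → prefix "f" already present; 7 new (z, x, l, n, f, w, o)
  "fotvyfdrjwk" → prefix "fotvyfdrj" already present; 2 new (w, k)
  "fotlfwlkqj" → prefix "fotlf" already present; 5 new (w, l, k, q, j)
  "fotvyfdzhv" → prefix "fotvyfd" already present; 3 new (z, h, v)
  "fotwjqvb" → prefix "fotw" already present; 4 new (j, q, v, b)
Total nodes = 10 + 1 + 3 + 6 + 3 + 6 + 1 + 6 + 1 + 0 + 5 + 5 + 2 + 3 + 2 + 7 + 2 + 5 + 3 + 4 = 75

75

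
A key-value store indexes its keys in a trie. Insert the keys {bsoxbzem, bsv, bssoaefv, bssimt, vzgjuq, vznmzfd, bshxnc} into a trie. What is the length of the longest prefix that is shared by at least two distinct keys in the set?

3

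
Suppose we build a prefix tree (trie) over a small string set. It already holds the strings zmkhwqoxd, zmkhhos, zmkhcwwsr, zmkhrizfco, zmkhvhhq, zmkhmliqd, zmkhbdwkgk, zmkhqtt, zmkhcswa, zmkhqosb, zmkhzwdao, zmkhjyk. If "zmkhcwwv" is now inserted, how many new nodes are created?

"zmkhcww" is already a path in the trie; the remaining "v" must be added.
Each of the 1 remaining characters creates one node.

1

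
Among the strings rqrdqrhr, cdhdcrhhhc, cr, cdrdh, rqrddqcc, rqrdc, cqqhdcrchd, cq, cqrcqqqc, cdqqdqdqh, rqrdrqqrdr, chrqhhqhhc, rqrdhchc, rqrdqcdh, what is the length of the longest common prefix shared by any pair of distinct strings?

5

The deepest shared node is where two words last agree before diverging.
"rqrdqcdh" and "rqrdqrhr" agree on "rqrdq" (5 characters) before diverging; nothing deeper is shared.
Longest shared-prefix length: 5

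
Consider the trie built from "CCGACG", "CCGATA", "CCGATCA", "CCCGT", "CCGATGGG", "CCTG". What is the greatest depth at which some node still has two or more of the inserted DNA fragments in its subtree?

5

The deepest shared node is where two words last agree before diverging.
"CCGATA" and "CCGATCA" agree on "CCGAT" (5 characters) before diverging; nothing deeper is shared.
Longest shared-prefix length: 5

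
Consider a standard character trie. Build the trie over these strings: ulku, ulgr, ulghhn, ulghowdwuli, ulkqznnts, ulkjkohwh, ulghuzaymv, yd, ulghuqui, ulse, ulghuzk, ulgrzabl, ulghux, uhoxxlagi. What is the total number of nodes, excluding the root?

55

Insert word by word; a character creates a node only if that edge doesn't already exist:
  "ulku" → 4 new (u, l, k, u)
  "ulgr" → prefix "ul" already present; 2 new (g, r)
  "ulghhn" → prefix "ulg" already present; 3 new (h, h, n)
  "ulghowdwuli" → prefix "ulgh" already present; 7 new (o, w, d, w, u, l, i)
  "ulkqznnts" → prefix "ulk" already present; 6 new (q, z, n, n, t, s)
  "ulkjkohwh" → prefix "ulk" already present; 6 new (j, k, o, h, w, h)
  "ulghuzaymv" → prefix "ulgh" already present; 6 new (u, z, a, y, m, v)
  "yd" → 2 new (y, d)
  "ulghuqui" → prefix "ulghu" already present; 3 new (q, u, i)
  "ulse" → prefix "ul" already present; 2 new (s, e)
  "ulghuzk" → prefix "ulghuz" already present; 1 new (k)
  "ulgrzabl" → prefix "ulgr" already present; 4 new (z, a, b, l)
  "ulghux" → prefix "ulghu" already present; 1 new (x)
  "uhoxxlagi" → prefix "u" already present; 8 new (h, o, x, x, l, a, g, i)
Total nodes = 4 + 2 + 3 + 7 + 6 + 6 + 6 + 2 + 3 + 2 + 1 + 4 + 1 + 8 = 55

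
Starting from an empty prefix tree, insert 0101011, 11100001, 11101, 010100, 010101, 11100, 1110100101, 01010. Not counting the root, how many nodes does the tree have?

22

Insert word by word; a character creates a node only if that edge doesn't already exist:
  "0101011" → 7 new (0, 1, 0, 1, 0, 1, 1)
  "11100001" → 8 new (1, 1, 1, 0, 0, 0, 0, 1)
  "11101" → prefix "1110" already present; 1 new (1)
  "010100" → prefix "01010" already present; 1 new (0)
  "010101" → prefix "010101" already present; 0 new (none)
  "11100" → prefix "11100" already present; 0 new (none)
  "1110100101" → prefix "11101" already present; 5 new (0, 0, 1, 0, 1)
  "01010" → prefix "01010" already present; 0 new (none)
Total nodes = 7 + 8 + 1 + 1 + 0 + 0 + 5 + 0 = 22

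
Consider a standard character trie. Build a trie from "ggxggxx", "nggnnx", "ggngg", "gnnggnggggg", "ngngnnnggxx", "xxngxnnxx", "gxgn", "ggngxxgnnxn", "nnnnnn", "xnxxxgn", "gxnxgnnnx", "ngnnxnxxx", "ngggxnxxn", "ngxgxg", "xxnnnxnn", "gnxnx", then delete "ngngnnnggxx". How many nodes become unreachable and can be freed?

A node on "ngngnnnggxx"'s path can go only if nothing else ends at it or branches off below it.
The suffix "gnnnggxx" (8 nodes) is used only by "ngngnnnggxx"; the node for "ngn" still has the child "n", so pruning stops there.
Nodes removed: 8

8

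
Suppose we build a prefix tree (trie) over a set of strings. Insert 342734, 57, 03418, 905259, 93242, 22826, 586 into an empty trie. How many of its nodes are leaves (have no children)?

7

Leaves are exactly the stored words that no other stored word extends.
Those words: "03418", "22826", "342734", "57", "586", "905259", "93242"
Leaf count: 7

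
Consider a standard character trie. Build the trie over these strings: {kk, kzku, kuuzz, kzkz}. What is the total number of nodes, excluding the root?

10

For each word, the new-node count is its length minus the longest prefix already in the trie:
  "kk" → 2 new (k, k)
  "kzku" → prefix "k" already present; 3 new (z, k, u)
  "kuuzz" → prefix "k" already present; 4 new (u, u, z, z)
  "kzkz" → prefix "kzk" already present; 1 new (z)
Total nodes = 2 + 3 + 4 + 1 = 10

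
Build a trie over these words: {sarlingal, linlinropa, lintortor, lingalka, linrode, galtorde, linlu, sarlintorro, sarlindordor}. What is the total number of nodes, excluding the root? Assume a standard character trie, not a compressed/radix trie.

54

Insert word by word; a character creates a node only if that edge doesn't already exist:
  "sarlingal" → 9 new (s, a, r, l, i, n, g, a, l)
  "linlinropa" → 10 new (l, i, n, l, i, n, r, o, p, a)
  "lintortor" → prefix "lin" already present; 6 new (t, o, r, t, o, r)
  "lingalka" → prefix "lin" already present; 5 new (g, a, l, k, a)
  "linrode" → prefix "lin" already present; 4 new (r, o, d, e)
  "galtorde" → 8 new (g, a, l, t, o, r, d, e)
  "linlu" → prefix "linl" already present; 1 new (u)
  "sarlintorro" → prefix "sarlin" already present; 5 new (t, o, r, r, o)
  "sarlindordor" → prefix "sarlin" already present; 6 new (d, o, r, d, o, r)
Total nodes = 9 + 10 + 6 + 5 + 4 + 8 + 1 + 5 + 6 = 54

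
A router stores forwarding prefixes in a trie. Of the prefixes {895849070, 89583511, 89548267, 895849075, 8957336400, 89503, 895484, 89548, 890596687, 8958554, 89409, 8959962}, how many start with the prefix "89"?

12

Filter for entries beginning with "89":
Words under "89": 890596687, 89409, 89503, 89548, 89548267, 895484, 8957336400, 89583511, 895849070, 895849075, 8958554, 8959962
Count: 12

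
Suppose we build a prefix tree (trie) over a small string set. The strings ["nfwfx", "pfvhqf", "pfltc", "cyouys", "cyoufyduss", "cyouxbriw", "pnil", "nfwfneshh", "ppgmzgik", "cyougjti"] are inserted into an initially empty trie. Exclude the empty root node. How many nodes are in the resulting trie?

Insert word by word; a character creates a node only if that edge doesn't already exist:
  "nfwfx" → 5 new (n, f, w, f, x)
  "pfvhqf" → 6 new (p, f, v, h, q, f)
  "pfltc" → prefix "pf" already present; 3 new (l, t, c)
  "cyouys" → 6 new (c, y, o, u, y, s)
  "cyoufyduss" → prefix "cyou" already present; 6 new (f, y, d, u, s, s)
  "cyouxbriw" → prefix "cyou" already present; 5 new (x, b, r, i, w)
  "pnil" → prefix "p" already present; 3 new (n, i, l)
  "nfwfneshh" → prefix "nfwf" already present; 5 new (n, e, s, h, h)
  "ppgmzgik" → prefix "p" already present; 7 new (p, g, m, z, g, i, k)
  "cyougjti" → prefix "cyou" already present; 4 new (g, j, t, i)
Total nodes = 5 + 6 + 3 + 6 + 6 + 5 + 3 + 5 + 7 + 4 = 50

50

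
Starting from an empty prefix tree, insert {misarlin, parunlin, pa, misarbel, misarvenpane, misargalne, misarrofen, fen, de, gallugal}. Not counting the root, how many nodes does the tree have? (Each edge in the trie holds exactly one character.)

Count nodes per top-level branch (shared prefixes stored once):
  'd'-branch (de): 2 nodes
  'f'-branch (fen): 3 nodes
  'g'-branch (gallugal): 8 nodes
  'm'-branch (misarbel, misargalne, misarlin, misarrofen, misarvenpane): 28 nodes
  'p'-branch (pa, parunlin): 8 nodes
Sum: 49

49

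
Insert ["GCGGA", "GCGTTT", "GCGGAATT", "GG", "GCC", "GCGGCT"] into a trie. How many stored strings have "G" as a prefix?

Filter for entries beginning with "G":
Matches: "GCC", "GCGGA", "GCGGAATT", "GCGGCT", "GCGTTT", "GG"
Count: 6

6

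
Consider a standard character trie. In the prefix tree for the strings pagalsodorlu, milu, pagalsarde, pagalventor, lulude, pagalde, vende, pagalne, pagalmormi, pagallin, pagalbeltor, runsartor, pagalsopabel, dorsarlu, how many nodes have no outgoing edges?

Leaves are exactly the stored words that no other stored word extends.
Those words: "dorsarlu", "lulude", "milu", "pagalbeltor", "pagalde", "pagallin", "pagalmormi", "pagalne", "pagalsarde", "pagalsodorlu", "pagalsopabel", "pagalventor", "runsartor", "vende"
Leaf count: 14

14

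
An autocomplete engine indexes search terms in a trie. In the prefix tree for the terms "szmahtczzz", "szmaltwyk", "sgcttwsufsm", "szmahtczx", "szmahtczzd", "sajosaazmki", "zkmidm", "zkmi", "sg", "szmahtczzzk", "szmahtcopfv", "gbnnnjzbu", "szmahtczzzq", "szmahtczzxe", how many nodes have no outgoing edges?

11

Leaves are exactly the stored words that no other stored word extends.
Those words: "gbnnnjzbu", "sajosaazmki", "sgcttwsufsm", "szmahtcopfv", "szmahtczx", "szmahtczzd", "szmahtczzxe", "szmahtczzzk", "szmahtczzzq", "szmaltwyk", "zkmidm"
Leaf count: 11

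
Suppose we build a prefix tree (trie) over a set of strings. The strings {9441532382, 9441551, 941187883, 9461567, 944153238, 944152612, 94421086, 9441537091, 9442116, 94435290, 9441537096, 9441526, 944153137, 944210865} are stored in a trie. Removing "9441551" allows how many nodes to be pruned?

2

Walk "9441551" from the leaf back toward the root, removing each node that no remaining word uses.
The suffix "51" (2 nodes) is used only by "9441551"; the node for "94415" still has the child "3", so pruning stops there.
Nodes removed: 2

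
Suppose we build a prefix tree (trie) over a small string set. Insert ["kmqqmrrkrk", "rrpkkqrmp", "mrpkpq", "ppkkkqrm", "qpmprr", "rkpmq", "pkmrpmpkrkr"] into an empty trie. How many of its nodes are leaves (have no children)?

7

A leaf is a node with no children — equivalently, the end of a word that is not a proper prefix of any other stored word.
Those words: "kmqqmrrkrk", "mrpkpq", "pkmrpmpkrkr", "ppkkkqrm", "qpmprr", "rkpmq", "rrpkkqrmp"
Leaf count: 7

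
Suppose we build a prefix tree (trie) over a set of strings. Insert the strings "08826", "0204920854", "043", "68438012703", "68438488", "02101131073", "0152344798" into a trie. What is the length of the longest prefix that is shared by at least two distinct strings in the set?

5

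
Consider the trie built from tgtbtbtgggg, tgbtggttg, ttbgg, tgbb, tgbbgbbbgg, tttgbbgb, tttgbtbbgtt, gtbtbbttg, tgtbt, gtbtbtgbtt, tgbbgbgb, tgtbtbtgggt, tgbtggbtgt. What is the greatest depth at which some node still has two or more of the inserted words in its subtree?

Look for the deepest trie node that still has at least two words in its subtree.
"tgtbtbtgggg" and "tgtbtbtgggt" agree on "tgtbtbtggg" (10 characters) before diverging; nothing deeper is shared.
Longest shared-prefix length: 10

10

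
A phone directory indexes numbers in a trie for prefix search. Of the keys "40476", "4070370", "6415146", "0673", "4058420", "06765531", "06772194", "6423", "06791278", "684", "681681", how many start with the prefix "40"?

3

Traverse to the node for "40", then collect every word in that subtree.
Words under "40": 40476, 4058420, 4070370
Count: 3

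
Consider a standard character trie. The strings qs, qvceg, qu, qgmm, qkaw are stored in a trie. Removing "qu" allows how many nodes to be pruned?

1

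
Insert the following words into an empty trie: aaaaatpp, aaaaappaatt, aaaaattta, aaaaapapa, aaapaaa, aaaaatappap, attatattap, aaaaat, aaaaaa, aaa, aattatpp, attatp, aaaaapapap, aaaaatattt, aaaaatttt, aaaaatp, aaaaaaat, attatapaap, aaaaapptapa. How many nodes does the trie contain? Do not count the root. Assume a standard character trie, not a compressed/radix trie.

For each word, the new-node count is its length minus the longest prefix already in the trie:
  "aaaaatpp" → 8 new (a, a, a, a, a, t, p, p)
  "aaaaappaatt" → prefix "aaaaa" already present; 6 new (p, p, a, a, t, t)
  "aaaaattta" → prefix "aaaaat" already present; 3 new (t, t, a)
  "aaaaapapa" → prefix "aaaaap" already present; 3 new (a, p, a)
  "aaapaaa" → prefix "aaa" already present; 4 new (p, a, a, a)
  "aaaaatappap" → prefix "aaaaat" already present; 5 new (a, p, p, a, p)
  "attatattap" → prefix "a" already present; 9 new (t, t, a, t, a, t, t, a, p)
  "aaaaat" → prefix "aaaaat" already present; 0 new (none)
  "aaaaaa" → prefix "aaaaa" already present; 1 new (a)
  "aaa" → prefix "aaa" already present; 0 new (none)
  "aattatpp" → prefix "aa" already present; 6 new (t, t, a, t, p, p)
  "attatp" → prefix "attat" already present; 1 new (p)
  "aaaaapapap" → prefix "aaaaapapa" already present; 1 new (p)
  "aaaaatattt" → prefix "aaaaata" already present; 3 new (t, t, t)
  "aaaaatttt" → prefix "aaaaattt" already present; 1 new (t)
  "aaaaatp" → prefix "aaaaatp" already present; 0 new (none)
  "aaaaaaat" → prefix "aaaaaa" already present; 2 new (a, t)
  "attatapaap" → prefix "attata" already present; 4 new (p, a, a, p)
  "aaaaapptapa" → prefix "aaaaapp" already present; 4 new (t, a, p, a)
Total nodes = 8 + 6 + 3 + 3 + 4 + 5 + 9 + 0 + 1 + 0 + 6 + 1 + 1 + 3 + 1 + 0 + 2 + 4 + 4 = 61

61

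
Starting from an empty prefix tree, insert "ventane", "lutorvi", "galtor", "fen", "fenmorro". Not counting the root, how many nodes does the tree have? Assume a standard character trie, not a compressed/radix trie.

28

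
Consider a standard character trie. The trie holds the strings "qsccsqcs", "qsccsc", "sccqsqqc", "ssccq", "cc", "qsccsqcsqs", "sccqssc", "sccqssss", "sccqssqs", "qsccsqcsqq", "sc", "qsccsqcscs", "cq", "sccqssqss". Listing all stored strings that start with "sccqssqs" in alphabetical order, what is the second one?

Words with prefix "sccqssqs", in lexicographic order: "sccqssqs", "sccqssqss"
The 2nd is sccqssqss.

sccqssqss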